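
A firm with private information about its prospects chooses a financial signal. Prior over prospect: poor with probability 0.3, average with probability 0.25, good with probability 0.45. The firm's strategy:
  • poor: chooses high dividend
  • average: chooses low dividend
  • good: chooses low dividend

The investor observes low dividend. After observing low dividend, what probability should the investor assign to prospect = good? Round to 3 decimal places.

0.643

P(low dividend) = 0.3·0 + 0.25·1 + 0.45·1 = 0.7
P(good | low dividend) = (0.45·1) / 0.7 = 0.45 / 0.7 = 0.642857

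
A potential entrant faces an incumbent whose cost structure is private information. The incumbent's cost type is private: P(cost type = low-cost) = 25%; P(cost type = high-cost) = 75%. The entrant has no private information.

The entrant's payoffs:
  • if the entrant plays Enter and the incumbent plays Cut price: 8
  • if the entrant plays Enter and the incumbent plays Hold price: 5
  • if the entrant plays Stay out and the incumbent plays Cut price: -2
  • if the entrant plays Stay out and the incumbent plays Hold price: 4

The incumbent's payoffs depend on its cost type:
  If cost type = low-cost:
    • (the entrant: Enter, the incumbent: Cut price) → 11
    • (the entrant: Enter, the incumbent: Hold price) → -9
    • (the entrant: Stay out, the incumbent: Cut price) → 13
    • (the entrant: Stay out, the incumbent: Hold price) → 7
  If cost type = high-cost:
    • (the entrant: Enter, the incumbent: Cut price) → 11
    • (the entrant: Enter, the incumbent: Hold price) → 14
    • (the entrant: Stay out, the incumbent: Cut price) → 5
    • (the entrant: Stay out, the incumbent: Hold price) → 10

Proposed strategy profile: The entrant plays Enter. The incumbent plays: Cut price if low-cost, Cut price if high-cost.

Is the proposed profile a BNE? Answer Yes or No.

The entrant plays Enter: E[Enter] = 0.25·(8) + 0.75·(8) = 8; E[Stay out] = -2. Best-responding. ✓
The incumbent (cost type low-cost), facing Enter: Cut price gives 11, Hold price gives -9. Proposed Cut price is best. ✓
The incumbent (cost type high-cost), facing Enter: Cut price gives 11, Hold price gives 14. Proposed Cut price is not best — profitable deviation exists. ✗

No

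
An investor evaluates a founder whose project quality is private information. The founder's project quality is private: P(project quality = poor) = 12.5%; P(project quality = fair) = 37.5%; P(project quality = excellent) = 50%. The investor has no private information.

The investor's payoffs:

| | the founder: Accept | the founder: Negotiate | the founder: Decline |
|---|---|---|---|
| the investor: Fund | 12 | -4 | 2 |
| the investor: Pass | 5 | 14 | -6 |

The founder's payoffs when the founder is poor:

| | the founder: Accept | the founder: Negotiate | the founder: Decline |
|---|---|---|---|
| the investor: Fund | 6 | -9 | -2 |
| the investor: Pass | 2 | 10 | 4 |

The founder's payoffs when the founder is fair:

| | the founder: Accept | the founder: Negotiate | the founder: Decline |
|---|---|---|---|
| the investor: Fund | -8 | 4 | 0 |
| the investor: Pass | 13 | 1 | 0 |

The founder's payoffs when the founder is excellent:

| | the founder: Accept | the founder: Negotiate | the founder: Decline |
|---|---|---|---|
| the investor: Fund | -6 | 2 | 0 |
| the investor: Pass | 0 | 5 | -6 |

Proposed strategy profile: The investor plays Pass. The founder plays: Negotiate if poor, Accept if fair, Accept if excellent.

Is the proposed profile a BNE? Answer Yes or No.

No

A profile is a BNE iff every type of every player is best-responding given beliefs about the other side.
The investor plays Pass: E[Pass] = 0.125·(14) + 0.375·(5) + 0.5·(5) = 6.125; E[Fund] = 10. Not best-responding. ✗
The founder (project quality poor), facing Pass: Accept gives 2, Negotiate gives 10, Decline gives 4. Proposed Negotiate is best. ✓
The founder (project quality fair), facing Pass: Accept gives 13, Negotiate gives 1, Decline gives 0. Proposed Accept is best. ✓
The founder (project quality excellent), facing Pass: Accept gives 0, Negotiate gives 5, Decline gives -6. Proposed Accept is not best — profitable deviation exists. ✗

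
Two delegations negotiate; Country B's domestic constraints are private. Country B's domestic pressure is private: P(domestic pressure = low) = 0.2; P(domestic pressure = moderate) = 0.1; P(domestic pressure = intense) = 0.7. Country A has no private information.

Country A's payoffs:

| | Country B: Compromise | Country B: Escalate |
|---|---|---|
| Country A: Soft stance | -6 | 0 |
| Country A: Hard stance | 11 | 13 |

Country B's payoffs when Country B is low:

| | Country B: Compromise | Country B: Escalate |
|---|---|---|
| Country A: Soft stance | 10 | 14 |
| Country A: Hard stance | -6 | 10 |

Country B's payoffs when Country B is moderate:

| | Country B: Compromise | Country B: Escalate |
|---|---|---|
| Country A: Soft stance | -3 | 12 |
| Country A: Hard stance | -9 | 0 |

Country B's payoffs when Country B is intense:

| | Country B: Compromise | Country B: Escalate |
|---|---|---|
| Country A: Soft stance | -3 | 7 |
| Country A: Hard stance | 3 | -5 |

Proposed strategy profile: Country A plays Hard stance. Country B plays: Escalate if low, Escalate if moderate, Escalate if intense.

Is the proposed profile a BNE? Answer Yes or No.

Country A plays Hard stance: E[Hard stance] = 0.2·(13) + 0.1·(13) + 0.7·(13) = 13; E[Soft stance] = 0. Best-responding. ✓
Country B (domestic pressure low), facing Hard stance: Compromise gives -6, Escalate gives 10. Proposed Escalate is best. ✓
Country B (domestic pressure moderate), facing Hard stance: Compromise gives -9, Escalate gives 0. Proposed Escalate is best. ✓
Country B (domestic pressure intense), facing Hard stance: Compromise gives 3, Escalate gives -5. Proposed Escalate is not best — profitable deviation exists. ✗

No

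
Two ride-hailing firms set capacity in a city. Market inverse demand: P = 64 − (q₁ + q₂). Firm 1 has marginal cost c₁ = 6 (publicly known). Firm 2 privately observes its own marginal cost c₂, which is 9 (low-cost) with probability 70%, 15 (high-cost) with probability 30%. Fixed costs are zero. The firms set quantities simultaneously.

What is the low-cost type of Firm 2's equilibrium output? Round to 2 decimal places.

Type-c best response for Firm 2: q₂(c) = (64 − c)/2 − q₁/2.
Firm 1 maximizes expected profit; its first-order condition is 64 − 2q₁ − E[q₂] − 6 = 0.
Substituting E[q₂] and solving: E[c₂] = 10.8, so q₁ = (64 − 2·6 + 10.8)/3 = 20.9333.
q₂(low-cost) = (64 − 9 − 20.9333)/2 = 17.0333.

17.03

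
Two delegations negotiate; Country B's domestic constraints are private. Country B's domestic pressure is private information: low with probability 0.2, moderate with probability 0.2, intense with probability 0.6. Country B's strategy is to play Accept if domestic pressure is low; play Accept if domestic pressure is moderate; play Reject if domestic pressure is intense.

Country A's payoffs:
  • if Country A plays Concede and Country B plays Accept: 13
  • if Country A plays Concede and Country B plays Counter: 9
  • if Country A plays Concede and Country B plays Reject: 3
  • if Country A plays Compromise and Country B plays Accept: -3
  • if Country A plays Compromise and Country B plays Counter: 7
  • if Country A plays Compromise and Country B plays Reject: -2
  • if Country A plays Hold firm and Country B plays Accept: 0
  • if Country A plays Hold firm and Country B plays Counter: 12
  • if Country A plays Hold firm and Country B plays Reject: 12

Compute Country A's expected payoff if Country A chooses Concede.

7

Take the expectation over Country B's domestic pressure, weighting each type's action by its prior probability.
E[Concede] = 0.2·13 + 0.2·13 + 0.6·3 = 2.6 + 2.6 + 1.8 = 7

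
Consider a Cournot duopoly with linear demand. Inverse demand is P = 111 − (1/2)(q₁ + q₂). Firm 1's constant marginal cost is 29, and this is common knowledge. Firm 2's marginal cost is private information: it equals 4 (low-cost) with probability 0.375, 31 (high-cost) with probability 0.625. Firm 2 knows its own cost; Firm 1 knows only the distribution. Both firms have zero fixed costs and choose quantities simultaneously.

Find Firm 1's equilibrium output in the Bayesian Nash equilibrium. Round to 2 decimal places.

49.25

Each type of Firm 2 best-responds to q₁; Firm 1 best-responds to the expected q₂ over Firm 2's types.
Firm 2 with cost c maximizes (111 − (1/2)(q₁+q₂) − c)·q₂, giving q₂(c) = (111 − c − (1/2)q₁).
E[c₂] = 0.375·4 + 0.625·31 = 20.875
Firm 1's FOC against E[q₂] yields q₁ = (111 − 2·29 + E[c₂])/(3/2) = (111 − 58 + 20.875)/(3/2) = 49.25.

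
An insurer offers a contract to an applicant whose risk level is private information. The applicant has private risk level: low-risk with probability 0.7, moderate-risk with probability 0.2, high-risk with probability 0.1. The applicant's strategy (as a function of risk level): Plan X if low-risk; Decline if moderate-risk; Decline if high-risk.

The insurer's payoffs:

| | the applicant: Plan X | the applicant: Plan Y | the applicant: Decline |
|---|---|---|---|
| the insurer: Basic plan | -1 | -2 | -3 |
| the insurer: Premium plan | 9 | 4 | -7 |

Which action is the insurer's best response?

Premium plan

Compute the insurer's expected payoff for each action, taking the expectation over the applicant's type.
E[Basic plan] = 0.7·(-1) + 0.2·(-3) + 0.1·(-3) = -1.6
E[Premium plan] = 0.7·(9) + 0.2·(-7) + 0.1·(-7) = 4.2
Best response: Premium plan (4.2 is the largest).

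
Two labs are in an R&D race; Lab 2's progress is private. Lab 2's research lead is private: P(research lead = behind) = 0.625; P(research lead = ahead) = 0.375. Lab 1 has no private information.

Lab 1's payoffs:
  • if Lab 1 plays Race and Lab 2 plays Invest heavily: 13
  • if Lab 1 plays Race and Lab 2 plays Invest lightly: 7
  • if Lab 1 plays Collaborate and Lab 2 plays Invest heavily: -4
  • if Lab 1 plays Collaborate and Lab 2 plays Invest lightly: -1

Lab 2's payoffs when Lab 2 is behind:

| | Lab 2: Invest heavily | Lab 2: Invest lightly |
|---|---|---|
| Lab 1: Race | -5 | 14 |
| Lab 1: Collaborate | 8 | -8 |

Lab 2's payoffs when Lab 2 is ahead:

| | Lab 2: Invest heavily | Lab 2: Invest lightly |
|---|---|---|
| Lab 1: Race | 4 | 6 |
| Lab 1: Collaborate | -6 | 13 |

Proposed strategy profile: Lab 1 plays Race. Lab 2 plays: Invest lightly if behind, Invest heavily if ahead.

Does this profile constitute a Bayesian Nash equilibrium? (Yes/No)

Lab 1 plays Race: E[Race] = 0.625·(7) + 0.375·(13) = 9.25; E[Collaborate] = -2.125. Best-responding. ✓
Lab 2 (research lead behind), facing Race: Invest heavily gives -5, Invest lightly gives 14. Proposed Invest lightly is best. ✓
Lab 2 (research lead ahead), facing Race: Invest heavily gives 4, Invest lightly gives 6. Proposed Invest heavily is not best — profitable deviation exists. ✗

No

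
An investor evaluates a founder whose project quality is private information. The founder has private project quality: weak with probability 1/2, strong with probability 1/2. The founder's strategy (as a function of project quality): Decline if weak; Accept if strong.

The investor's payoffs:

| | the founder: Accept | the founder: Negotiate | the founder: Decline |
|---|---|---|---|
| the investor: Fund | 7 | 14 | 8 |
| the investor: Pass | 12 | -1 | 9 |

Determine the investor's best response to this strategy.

Compute the investor's expected payoff for each action, taking the expectation over the founder's type.
E[Fund] = 1/2·(8) + 1/2·(7) = 15/2
E[Pass] = 1/2·(9) + 1/2·(12) = 21/2
Best response: Pass (21/2 is the largest).

Pass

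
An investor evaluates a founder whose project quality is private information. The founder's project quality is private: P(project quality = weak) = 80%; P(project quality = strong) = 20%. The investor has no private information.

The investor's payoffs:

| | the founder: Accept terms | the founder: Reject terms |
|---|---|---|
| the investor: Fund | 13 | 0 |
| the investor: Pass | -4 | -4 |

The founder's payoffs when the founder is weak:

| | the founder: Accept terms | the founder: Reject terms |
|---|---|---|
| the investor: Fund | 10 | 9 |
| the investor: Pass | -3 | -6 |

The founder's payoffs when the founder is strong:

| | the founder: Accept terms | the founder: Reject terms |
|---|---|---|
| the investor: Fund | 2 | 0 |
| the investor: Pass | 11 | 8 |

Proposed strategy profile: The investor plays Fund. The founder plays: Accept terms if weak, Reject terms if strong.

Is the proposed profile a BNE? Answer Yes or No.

No

The investor plays Fund: E[Fund] = 0.8·(13) + 0.2·(0) = 10.4; E[Pass] = -4. Best-responding. ✓
The founder (project quality weak), facing Fund: Accept terms gives 10, Reject terms gives 9. Proposed Accept terms is best. ✓
The founder (project quality strong), facing Fund: Accept terms gives 2, Reject terms gives 0. Proposed Reject terms is not best — profitable deviation exists. ✗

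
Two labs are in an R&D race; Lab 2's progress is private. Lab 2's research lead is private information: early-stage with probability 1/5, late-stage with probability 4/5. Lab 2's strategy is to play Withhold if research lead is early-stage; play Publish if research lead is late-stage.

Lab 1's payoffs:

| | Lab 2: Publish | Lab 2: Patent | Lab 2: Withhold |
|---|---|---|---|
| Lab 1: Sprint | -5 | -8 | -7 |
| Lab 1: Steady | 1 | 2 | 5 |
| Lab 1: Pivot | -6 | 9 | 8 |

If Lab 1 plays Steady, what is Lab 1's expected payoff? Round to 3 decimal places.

Take the expectation over Lab 2's research lead, weighting each type's action by its prior probability.
E[Steady] = 1/5·5 + 4/5·1 = 1 + 4/5 = 9/5

1.800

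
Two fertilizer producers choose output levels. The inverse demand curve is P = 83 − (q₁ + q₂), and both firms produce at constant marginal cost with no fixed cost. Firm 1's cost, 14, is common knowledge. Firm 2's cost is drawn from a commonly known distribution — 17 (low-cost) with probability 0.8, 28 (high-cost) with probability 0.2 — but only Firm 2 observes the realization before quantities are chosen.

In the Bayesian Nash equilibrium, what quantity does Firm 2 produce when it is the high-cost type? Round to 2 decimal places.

Type-c best response for Firm 2: q₂(c) = (83 − c)/2 − q₁/2.
Firm 1 maximizes expected profit; its first-order condition is 83 − 2q₁ − E[q₂] − 14 = 0.
Substituting E[q₂] and solving: E[c₂] = 19.2, so q₁ = (83 − 2·14 + 19.2)/3 = 24.7333.
q₂(high-cost) = (83 − 28 − 24.7333)/2 = 15.1333.

15.13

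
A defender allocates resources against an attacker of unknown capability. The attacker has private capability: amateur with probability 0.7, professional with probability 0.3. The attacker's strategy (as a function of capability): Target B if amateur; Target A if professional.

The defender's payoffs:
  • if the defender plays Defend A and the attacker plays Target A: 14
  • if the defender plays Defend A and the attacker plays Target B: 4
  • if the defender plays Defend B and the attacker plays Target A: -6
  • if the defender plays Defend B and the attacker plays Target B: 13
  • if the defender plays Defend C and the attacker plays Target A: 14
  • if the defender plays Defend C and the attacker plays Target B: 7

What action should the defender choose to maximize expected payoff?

Defend C

Compute the defender's expected payoff for each action, taking the expectation over the attacker's type.
E[Defend A] = 0.7·(4) + 0.3·(14) = 7
E[Defend B] = 0.7·(13) + 0.3·(-6) = 7.3
E[Defend C] = 0.7·(7) + 0.3·(14) = 9.1
Best response: Defend C (9.1 is the largest).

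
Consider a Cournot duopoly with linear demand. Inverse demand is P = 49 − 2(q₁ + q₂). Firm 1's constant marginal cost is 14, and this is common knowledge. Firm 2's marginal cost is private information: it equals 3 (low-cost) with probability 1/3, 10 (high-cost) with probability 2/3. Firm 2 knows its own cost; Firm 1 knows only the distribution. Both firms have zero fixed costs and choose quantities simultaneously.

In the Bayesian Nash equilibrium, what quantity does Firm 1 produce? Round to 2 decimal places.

Type-c best response for Firm 2: q₂(c) = (49 − c)/4 − q₁/2.
Firm 1 maximizes expected profit; its first-order condition is 49 − 4q₁ − 2E[q₂] − 14 = 0.
Substituting E[q₂] and solving: E[c₂] = 7.66667, so q₁ = (49 − 2·14 + 7.66667)/6 = 4.77778.

4.78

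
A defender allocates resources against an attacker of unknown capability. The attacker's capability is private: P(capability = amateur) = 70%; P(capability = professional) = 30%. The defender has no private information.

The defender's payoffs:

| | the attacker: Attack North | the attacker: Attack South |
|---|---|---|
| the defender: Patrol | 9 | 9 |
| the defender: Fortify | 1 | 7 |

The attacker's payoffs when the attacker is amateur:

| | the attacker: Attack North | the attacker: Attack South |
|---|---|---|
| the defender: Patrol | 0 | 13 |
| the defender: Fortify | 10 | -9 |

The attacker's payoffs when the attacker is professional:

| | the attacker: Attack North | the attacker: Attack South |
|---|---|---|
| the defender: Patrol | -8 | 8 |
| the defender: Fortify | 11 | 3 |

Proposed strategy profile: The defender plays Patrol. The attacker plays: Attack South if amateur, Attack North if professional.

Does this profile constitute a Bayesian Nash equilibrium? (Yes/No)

No

A profile is a BNE iff every type of every player is best-responding given beliefs about the other side.
The defender plays Patrol: E[Patrol] = 0.7·(9) + 0.3·(9) = 9; E[Fortify] = 5.2. Best-responding. ✓
The attacker (capability amateur), facing Patrol: Attack North gives 0, Attack South gives 13. Proposed Attack South is best. ✓
The attacker (capability professional), facing Patrol: Attack North gives -8, Attack South gives 8. Proposed Attack North is not best — profitable deviation exists. ✗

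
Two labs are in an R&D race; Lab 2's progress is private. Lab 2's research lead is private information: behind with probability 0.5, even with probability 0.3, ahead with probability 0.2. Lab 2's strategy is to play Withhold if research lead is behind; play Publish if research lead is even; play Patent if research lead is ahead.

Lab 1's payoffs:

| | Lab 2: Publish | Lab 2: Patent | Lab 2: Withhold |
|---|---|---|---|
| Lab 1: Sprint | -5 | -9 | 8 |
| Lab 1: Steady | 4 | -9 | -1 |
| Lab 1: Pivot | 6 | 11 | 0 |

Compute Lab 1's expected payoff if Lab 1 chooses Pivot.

E[Pivot] = 0.5·0 + 0.3·6 + 0.2·11 = 0 + 1.8 + 2.2 = 4

4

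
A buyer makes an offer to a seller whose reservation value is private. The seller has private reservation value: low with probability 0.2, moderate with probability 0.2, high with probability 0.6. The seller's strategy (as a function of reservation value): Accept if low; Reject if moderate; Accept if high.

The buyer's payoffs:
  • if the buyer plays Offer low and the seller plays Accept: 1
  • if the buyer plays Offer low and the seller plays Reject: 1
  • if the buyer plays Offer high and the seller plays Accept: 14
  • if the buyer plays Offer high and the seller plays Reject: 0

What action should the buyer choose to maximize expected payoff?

Compute the buyer's expected payoff for each action, taking the expectation over the seller's type.
E[Offer low] = 0.2·(1) + 0.2·(1) + 0.6·(1) = 1
E[Offer high] = 0.2·(14) + 0.2·(0) + 0.6·(14) = 11.2
Best response: Offer high (11.2 is the largest).

Offer high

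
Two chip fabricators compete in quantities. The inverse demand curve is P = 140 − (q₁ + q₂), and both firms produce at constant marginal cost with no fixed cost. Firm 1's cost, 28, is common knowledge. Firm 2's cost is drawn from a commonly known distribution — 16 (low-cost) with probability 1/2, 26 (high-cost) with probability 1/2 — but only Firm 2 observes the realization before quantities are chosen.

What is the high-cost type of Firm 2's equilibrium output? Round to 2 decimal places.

39.50

Firm 2 with cost c maximizes (140 − (q₁+q₂) − c)·q₂, giving q₂(c) = (140 − c − q₁)/2.
E[c₂] = 1/2·16 + 1/2·26 = 21
Firm 1's FOC against E[q₂] yields q₁ = (140 − 2·28 + E[c₂])/3 = (140 − 56 + 21)/3 = 35.
q₂(high-cost) = (140 − 26 − 35)/2 = 39.5.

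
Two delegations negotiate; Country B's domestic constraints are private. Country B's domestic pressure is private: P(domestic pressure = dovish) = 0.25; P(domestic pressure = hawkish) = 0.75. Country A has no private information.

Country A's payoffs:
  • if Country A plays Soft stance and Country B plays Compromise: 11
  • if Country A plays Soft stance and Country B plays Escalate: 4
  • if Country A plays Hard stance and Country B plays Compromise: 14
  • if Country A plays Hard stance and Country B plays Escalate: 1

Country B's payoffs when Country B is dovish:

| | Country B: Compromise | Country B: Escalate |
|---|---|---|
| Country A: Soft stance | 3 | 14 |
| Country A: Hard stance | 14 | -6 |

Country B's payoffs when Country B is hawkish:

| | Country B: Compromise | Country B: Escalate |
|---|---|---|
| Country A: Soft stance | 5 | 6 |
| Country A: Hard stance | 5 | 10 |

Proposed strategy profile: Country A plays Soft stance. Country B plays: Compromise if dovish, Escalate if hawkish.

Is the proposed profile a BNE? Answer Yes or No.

Country A plays Soft stance: E[Soft stance] = 0.25·(11) + 0.75·(4) = 5.75; E[Hard stance] = 4.25. Best-responding. ✓
Country B (domestic pressure dovish), facing Soft stance: Compromise gives 3, Escalate gives 14. Proposed Compromise is not best — profitable deviation exists. ✗
Country B (domestic pressure hawkish), facing Soft stance: Compromise gives 5, Escalate gives 6. Proposed Escalate is best. ✓

No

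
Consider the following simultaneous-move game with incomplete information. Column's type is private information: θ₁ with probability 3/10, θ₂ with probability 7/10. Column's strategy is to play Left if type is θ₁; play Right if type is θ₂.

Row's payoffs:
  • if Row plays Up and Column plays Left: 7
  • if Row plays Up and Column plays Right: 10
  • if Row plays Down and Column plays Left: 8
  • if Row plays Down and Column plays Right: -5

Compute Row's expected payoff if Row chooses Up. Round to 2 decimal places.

E[Up] = 3/10·7 + 7/10·10 = 21/10 + 7 = 91/10

9.10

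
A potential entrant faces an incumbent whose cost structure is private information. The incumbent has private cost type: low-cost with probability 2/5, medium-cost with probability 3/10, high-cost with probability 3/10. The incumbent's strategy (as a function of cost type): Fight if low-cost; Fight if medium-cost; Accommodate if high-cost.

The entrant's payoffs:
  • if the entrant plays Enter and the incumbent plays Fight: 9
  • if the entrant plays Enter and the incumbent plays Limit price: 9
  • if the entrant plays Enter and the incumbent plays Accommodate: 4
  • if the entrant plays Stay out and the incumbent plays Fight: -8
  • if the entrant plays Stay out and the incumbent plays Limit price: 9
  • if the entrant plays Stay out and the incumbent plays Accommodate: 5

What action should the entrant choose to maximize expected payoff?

E[Enter] = 2/5·(9) + 3/10·(9) + 3/10·(4) = 15/2
E[Stay out] = 2/5·(-8) + 3/10·(-8) + 3/10·(5) = -41/10
Best response: Enter (15/2 is the largest).

Enter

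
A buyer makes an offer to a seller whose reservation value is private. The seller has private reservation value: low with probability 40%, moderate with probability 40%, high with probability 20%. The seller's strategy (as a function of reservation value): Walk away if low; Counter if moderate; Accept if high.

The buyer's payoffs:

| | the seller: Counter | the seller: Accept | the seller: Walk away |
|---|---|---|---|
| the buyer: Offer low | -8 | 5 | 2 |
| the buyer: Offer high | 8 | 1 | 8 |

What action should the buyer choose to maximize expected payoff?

E[Offer low] = 0.4·(2) + 0.4·(-8) + 0.2·(5) = -1.4
E[Offer high] = 0.4·(8) + 0.4·(8) + 0.2·(1) = 6.6
Best response: Offer high (6.6 is the largest).

Offer high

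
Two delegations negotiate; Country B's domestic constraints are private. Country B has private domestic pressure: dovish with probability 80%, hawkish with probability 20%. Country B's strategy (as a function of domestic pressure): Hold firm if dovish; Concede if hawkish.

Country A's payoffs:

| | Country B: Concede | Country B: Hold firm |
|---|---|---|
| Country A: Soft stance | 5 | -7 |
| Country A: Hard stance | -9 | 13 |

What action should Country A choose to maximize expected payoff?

Hard stance

E[Soft stance] = 0.8·(-7) + 0.2·(5) = -4.6
E[Hard stance] = 0.8·(13) + 0.2·(-9) = 8.6
Best response: Hard stance (8.6 is the largest).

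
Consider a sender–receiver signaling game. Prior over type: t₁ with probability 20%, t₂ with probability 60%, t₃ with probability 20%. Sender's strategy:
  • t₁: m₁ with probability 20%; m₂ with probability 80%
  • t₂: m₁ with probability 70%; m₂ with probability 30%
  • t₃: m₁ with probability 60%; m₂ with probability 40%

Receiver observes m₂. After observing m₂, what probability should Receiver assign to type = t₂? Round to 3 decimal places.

0.429

Apply Bayes' rule using the sender's strategy as the likelihood.
P(m₂) = 0.2·0.8 + 0.6·0.3 + 0.2·0.4 = 0.42
P(t₂ | m₂) = (0.6·0.3) / 0.42 = 0.18 / 0.42 = 0.428571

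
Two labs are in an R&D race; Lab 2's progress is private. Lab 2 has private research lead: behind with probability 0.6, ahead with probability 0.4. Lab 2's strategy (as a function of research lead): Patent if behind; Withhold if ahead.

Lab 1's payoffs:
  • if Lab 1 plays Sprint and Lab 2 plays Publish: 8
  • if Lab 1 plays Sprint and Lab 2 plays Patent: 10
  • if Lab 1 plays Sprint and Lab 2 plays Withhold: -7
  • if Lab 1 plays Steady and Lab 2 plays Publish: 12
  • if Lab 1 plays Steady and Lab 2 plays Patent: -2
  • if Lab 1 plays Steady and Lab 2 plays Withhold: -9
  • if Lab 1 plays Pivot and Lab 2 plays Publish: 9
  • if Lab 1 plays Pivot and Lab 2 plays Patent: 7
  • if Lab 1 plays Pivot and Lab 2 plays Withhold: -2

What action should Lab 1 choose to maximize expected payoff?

Compute Lab 1's expected payoff for each action, taking the expectation over Lab 2's type.
E[Sprint] = 0.6·(10) + 0.4·(-7) = 3.2
E[Steady] = 0.6·(-2) + 0.4·(-9) = -4.8
E[Pivot] = 0.6·(7) + 0.4·(-2) = 3.4
Best response: Pivot (3.4 is the largest).

Pivot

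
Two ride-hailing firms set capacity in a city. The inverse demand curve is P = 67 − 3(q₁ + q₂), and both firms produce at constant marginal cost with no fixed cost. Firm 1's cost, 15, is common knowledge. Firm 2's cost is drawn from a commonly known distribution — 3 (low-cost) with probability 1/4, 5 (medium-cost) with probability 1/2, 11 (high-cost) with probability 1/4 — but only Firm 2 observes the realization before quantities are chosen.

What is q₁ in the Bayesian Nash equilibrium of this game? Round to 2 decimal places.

Each type of Firm 2 best-responds to q₁; Firm 1 best-responds to the expected q₂ over Firm 2's types.
Firm 2 with cost c maximizes (67 − 3(q₁+q₂) − c)·q₂, giving q₂(c) = (67 − c − 3q₁)/6.
E[c₂] = 1/4·3 + 1/2·5 + 1/4·11 = 6
Firm 1's FOC against E[q₂] yields q₁ = (67 − 2·15 + E[c₂])/9 = (67 − 30 + 6)/9 = 4.77778.

4.78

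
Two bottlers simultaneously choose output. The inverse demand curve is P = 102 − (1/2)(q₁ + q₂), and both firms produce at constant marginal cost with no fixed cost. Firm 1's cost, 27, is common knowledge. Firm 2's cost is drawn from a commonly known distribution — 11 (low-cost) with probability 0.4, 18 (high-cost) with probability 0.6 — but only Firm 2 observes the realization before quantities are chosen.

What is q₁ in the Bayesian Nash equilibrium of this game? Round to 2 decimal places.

42.13

Each type of Firm 2 best-responds to q₁; Firm 1 best-responds to the expected q₂ over Firm 2's types.
Firm 2 with cost c maximizes (102 − (1/2)(q₁+q₂) − c)·q₂, giving q₂(c) = (102 − c − (1/2)q₁).
E[c₂] = 0.4·11 + 0.6·18 = 15.2
Firm 1's FOC against E[q₂] yields q₁ = (102 − 2·27 + E[c₂])/(3/2) = (102 − 54 + 15.2)/(3/2) = 42.1333.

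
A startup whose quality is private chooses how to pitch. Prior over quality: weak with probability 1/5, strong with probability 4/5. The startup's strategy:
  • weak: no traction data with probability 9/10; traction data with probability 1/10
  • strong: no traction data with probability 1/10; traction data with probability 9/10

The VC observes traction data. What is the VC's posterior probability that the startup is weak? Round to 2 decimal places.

0.03

P(traction data) = (1/5)·(1/10) + (4/5)·(9/10) = 37/50
P(weak | traction data) = ((1/5)·(1/10)) / (37/50) = (1/50) / (37/50) = 1/37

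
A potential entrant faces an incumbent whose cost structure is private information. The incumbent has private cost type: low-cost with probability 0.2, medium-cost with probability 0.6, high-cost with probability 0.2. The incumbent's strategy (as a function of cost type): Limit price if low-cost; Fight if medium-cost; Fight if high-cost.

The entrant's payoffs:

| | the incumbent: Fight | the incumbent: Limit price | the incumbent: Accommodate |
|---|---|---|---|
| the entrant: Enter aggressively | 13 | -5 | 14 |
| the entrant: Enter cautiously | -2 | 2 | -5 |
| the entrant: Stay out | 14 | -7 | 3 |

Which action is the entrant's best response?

Stay out

E[Enter aggressively] = 0.2·(-5) + 0.6·(13) + 0.2·(13) = 9.4
E[Enter cautiously] = 0.2·(2) + 0.6·(-2) + 0.2·(-2) = -1.2
E[Stay out] = 0.2·(-7) + 0.6·(14) + 0.2·(14) = 9.8
Best response: Stay out (9.8 is the largest).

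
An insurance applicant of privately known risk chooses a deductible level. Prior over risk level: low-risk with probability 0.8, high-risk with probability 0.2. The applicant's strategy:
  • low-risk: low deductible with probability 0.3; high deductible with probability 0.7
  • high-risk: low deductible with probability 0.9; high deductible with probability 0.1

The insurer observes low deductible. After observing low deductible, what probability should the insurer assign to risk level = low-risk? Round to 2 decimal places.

Apply Bayes' rule using the sender's strategy as the likelihood.
P(low deductible) = 0.8·0.3 + 0.2·0.9 = 0.42
P(low-risk | low deductible) = (0.8·0.3) / 0.42 = 0.24 / 0.42 = 0.571429

0.57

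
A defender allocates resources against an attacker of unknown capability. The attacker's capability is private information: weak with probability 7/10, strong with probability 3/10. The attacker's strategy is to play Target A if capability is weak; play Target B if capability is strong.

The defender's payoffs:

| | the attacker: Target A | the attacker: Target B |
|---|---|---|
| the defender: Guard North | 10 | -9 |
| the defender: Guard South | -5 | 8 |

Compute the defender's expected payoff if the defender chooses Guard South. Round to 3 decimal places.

-1.100

E[Guard South] = 7/10·(-5) + 3/10·8 = (-7/2) + 12/5 = -11/10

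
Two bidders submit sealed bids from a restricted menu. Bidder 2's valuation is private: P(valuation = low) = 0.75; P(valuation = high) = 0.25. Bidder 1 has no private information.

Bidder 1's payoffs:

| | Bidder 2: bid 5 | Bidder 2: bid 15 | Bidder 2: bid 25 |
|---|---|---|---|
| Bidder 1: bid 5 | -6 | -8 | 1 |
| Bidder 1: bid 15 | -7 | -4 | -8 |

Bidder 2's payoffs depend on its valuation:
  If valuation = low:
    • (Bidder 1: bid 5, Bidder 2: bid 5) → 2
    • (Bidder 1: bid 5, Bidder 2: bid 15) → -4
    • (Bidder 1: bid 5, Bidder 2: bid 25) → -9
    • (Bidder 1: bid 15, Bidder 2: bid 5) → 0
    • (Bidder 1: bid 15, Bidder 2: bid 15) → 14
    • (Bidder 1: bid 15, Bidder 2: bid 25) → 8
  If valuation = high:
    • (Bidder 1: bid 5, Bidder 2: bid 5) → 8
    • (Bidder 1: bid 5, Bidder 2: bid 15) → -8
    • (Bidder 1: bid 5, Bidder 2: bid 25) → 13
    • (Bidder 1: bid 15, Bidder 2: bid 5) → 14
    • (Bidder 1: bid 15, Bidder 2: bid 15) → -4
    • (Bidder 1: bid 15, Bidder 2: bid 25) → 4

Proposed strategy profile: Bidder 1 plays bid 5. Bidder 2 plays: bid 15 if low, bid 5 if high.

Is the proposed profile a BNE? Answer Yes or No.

Bidder 1 plays bid 5: E[bid 5] = 0.75·(-8) + 0.25·(-6) = -7.5; E[bid 15] = -4.75. Not best-responding. ✗
Bidder 2 (valuation low), facing bid 5: bid 5 gives 2, bid 15 gives -4, bid 25 gives -9. Proposed bid 15 is not best — profitable deviation exists. ✗
Bidder 2 (valuation high), facing bid 5: bid 5 gives 8, bid 15 gives -8, bid 25 gives 13. Proposed bid 5 is not best — profitable deviation exists. ✗

No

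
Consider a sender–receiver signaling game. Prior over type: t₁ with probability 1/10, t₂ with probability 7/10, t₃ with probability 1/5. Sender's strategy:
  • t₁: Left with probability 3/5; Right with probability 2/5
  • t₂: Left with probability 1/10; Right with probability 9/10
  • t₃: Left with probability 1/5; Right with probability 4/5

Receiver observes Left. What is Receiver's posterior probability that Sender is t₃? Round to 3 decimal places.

0.235

Apply Bayes' rule using the sender's strategy as the likelihood.
P(Left) = (1/10)·(3/5) + (7/10)·(1/10) + (1/5)·(1/5) = 17/100
P(t₃ | Left) = ((1/5)·(1/5)) / (17/100) = (1/25) / (17/100) = 4/17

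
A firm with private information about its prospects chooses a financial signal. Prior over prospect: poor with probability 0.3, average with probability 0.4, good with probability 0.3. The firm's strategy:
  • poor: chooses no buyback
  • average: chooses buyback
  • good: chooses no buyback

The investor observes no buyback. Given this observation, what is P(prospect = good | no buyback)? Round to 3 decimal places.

0.500

P(no buyback) = 0.3·1 + 0.4·0 + 0.3·1 = 0.6
P(good | no buyback) = (0.3·1) / 0.6 = 0.3 / 0.6 = 0.5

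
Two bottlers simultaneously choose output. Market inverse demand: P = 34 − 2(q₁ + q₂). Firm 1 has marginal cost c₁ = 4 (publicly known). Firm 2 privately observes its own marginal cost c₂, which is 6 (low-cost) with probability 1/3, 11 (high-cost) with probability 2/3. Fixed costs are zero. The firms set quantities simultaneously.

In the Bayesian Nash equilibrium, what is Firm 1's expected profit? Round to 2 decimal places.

69.36

Type-c best response for Firm 2: q₂(c) = (34 − c)/4 − q₁/2.
Firm 1 maximizes expected profit; its first-order condition is 34 − 4q₁ − 2E[q₂] − 4 = 0.
Substituting E[q₂] and solving: E[c₂] = 9.33333, so q₁ = (34 − 2·4 + 9.33333)/6 = 5.88889.
E[P] = 34 − 2·(q₁ + E[q₂]) = 15.7778; Firm 1's expected profit = (E[P] − 4)·q₁ = (15.7778 − 4)·5.88889 = 69.358.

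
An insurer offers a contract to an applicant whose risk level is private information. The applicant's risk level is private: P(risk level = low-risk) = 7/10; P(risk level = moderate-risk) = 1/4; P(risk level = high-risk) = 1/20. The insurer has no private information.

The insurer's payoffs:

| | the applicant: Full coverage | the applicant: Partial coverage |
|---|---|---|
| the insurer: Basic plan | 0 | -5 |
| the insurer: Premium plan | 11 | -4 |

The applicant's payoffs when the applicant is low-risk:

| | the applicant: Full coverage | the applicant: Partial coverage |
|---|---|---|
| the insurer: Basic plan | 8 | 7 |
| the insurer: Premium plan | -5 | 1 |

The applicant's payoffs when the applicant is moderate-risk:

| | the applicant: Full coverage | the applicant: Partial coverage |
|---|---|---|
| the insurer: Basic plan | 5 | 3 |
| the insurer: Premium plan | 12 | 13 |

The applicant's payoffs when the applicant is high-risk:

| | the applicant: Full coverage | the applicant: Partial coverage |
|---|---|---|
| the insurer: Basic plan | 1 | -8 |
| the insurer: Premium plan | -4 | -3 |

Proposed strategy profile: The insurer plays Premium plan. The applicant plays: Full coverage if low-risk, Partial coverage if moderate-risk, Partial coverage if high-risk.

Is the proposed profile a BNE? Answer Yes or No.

The insurer plays Premium plan: E[Premium plan] = 7/10·(11) + 1/4·(-4) + 1/20·(-4) = 13/2; E[Basic plan] = -3/2. Best-responding. ✓
The applicant (risk level low-risk), facing Premium plan: Full coverage gives -5, Partial coverage gives 1. Proposed Full coverage is not best — profitable deviation exists. ✗
The applicant (risk level moderate-risk), facing Premium plan: Full coverage gives 12, Partial coverage gives 13. Proposed Partial coverage is best. ✓
The applicant (risk level high-risk), facing Premium plan: Full coverage gives -4, Partial coverage gives -3. Proposed Partial coverage is best. ✓

No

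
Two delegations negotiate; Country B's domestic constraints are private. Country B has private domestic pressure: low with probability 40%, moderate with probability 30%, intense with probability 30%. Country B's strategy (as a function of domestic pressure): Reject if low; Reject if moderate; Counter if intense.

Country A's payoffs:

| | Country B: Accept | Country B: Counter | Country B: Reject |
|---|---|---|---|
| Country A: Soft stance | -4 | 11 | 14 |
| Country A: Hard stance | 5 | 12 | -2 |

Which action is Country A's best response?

E[Soft stance] = 0.4·(14) + 0.3·(14) + 0.3·(11) = 13.1
E[Hard stance] = 0.4·(-2) + 0.3·(-2) + 0.3·(12) = 2.2
Best response: Soft stance (13.1 is the largest).

Soft stance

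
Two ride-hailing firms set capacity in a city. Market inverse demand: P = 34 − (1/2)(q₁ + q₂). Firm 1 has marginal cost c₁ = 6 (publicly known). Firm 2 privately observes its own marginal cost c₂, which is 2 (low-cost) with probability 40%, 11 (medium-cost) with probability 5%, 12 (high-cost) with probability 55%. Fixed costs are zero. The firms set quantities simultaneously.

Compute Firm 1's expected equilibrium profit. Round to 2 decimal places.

199.33

Type-c best response for Firm 2: q₂(c) = (34 − c) − q₁/2.
Firm 1 maximizes expected profit; its first-order condition is 34 − q₁ − (1/2)E[q₂] − 6 = 0.
Substituting E[q₂] and solving: E[c₂] = 7.95, so q₁ = (34 − 2·6 + 7.95)/(3/2) = 19.9667.
E[P] = 34 − (1/2)·(q₁ + E[q₂]) = 15.9833; Firm 1's expected profit = (E[P] − 6)·q₁ = (15.9833 − 6)·19.9667 = 199.334.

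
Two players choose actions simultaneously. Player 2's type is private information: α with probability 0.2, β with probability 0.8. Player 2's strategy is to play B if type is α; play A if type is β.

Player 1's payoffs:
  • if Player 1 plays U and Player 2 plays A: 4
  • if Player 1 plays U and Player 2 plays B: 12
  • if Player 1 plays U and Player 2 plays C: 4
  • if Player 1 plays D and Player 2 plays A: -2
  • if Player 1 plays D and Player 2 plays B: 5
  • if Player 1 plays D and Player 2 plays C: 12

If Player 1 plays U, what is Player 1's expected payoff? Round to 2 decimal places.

E[U] = 0.2·12 + 0.8·4 = 2.4 + 3.2 = 5.6

5.60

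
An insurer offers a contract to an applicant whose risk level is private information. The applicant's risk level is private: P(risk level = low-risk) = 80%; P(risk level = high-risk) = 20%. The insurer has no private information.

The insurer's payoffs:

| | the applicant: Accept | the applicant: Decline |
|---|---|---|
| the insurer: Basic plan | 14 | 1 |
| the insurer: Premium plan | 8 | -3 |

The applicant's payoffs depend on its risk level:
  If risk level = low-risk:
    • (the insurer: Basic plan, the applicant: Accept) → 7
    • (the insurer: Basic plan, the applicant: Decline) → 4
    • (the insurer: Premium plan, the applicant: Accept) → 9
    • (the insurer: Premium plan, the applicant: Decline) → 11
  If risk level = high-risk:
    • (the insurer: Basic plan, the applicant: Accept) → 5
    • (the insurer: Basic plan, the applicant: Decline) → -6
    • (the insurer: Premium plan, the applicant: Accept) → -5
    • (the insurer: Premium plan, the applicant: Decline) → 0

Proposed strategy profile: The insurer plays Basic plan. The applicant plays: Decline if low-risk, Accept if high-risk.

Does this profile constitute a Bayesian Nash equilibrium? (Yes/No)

The insurer plays Basic plan: E[Basic plan] = 0.8·(1) + 0.2·(14) = 3.6; E[Premium plan] = -0.8. Best-responding. ✓
The applicant (risk level low-risk), facing Basic plan: Accept gives 7, Decline gives 4. Proposed Decline is not best — profitable deviation exists. ✗
The applicant (risk level high-risk), facing Basic plan: Accept gives 5, Decline gives -6. Proposed Accept is best. ✓

No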